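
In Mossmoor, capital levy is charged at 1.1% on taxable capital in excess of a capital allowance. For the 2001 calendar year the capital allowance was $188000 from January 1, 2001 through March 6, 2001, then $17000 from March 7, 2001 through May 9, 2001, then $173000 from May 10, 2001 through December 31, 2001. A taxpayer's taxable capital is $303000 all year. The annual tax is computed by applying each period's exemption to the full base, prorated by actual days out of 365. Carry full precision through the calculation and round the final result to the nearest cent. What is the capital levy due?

$1701.50

January 1 – March 6, 2001: 65 days, exemption $188000 → ($303000 − $188000) × 1.1% × 65/365 = $225.2740
March 7 – May 9, 2001: 64 days, exemption $17000 → ($303000 − $17000) × 1.1% × 64/365 = $551.6274
May 10 – December 31, 2001: 236 days, exemption $173000 → ($303000 − $173000) × 1.1% × 236/365 = $924.6027
Total = $1701.5041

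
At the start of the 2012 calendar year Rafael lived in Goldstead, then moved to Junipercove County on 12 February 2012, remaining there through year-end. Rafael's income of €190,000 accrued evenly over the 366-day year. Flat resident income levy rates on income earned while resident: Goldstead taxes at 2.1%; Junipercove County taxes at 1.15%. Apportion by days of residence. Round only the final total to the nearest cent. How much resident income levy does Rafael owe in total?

Goldstead, 1 January – 11 February 2012: 42 days → €190,000 × 2.1% × 42/366 = €457.8689
Junipercove County, 12 February – 31 December 2012: 324 days → €190,000 × 1.15% × 324/366 = €1,934.2623
Total = €2,392.1311

€2,392.13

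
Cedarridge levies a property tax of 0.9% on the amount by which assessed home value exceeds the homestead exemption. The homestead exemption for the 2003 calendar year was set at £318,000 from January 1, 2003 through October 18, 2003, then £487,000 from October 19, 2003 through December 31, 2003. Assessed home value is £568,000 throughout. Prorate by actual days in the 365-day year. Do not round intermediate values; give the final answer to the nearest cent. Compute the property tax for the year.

January 1 – October 18, 2003: 291 days, exemption £318,000 → (£568,000 − £318,000) × 0.9% × 291/365 = £1,793.8356
October 19 – December 31, 2003: 74 days, exemption £487,000 → (£568,000 − £487,000) × 0.9% × 74/365 = £147.7973
Total = £1,941.6329

£1,941.63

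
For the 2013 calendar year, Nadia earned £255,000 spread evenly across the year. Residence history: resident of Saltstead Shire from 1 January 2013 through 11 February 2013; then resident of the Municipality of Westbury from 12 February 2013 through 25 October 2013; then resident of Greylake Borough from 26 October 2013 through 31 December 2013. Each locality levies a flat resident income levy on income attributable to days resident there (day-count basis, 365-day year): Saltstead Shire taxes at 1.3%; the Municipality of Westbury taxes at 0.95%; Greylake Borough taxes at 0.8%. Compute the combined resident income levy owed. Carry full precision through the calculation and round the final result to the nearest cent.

£2,454.99

Saltstead Shire, 1 January – 11 February 2013: 42 days → £255,000 × 1.3% × 42/365 = £381.4521
The Municipality of Westbury, 12 February – 25 October 2013: 256 days → £255,000 × 0.95% × 256/365 = £1,699.0685
Greylake Borough, 26 October – 31 December 2013: 67 days → £255,000 × 0.8% × 67/365 = £374.4658
Total = £2,454.9863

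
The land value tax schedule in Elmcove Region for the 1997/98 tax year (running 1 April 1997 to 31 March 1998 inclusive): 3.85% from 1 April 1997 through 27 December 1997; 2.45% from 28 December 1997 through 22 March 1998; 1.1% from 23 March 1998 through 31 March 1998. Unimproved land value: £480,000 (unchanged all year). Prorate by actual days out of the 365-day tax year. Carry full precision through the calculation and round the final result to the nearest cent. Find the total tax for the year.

£16,589.59

1 April – 27 December 1997: 271 days at 3.85% → £480,000 × 3.85% × 271/365 = £13,720.7671
28 December 1997 – 22 March 1998: 85 days at 2.45% → £480,000 × 2.45% × 85/365 = £2,738.6301
23 March – 31 March 1998: 9 days at 1.1% → £480,000 × 1.1% × 9/365 = £130.1918
Total = £16,589.5890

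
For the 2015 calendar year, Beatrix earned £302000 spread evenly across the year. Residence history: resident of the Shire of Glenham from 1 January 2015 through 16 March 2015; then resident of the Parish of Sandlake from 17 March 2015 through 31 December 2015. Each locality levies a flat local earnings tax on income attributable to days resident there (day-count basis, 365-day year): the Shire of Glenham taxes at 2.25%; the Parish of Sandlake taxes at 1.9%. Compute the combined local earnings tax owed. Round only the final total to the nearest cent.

The Shire of Glenham, 1 January – 16 March 2015: 75 days → £302000 × 2.25% × 75/365 = £1396.2329
The Parish of Sandlake, 17 March – 31 December 2015: 290 days → £302000 × 1.9% × 290/365 = £4558.9589
Total = £5955.1918

£5955.19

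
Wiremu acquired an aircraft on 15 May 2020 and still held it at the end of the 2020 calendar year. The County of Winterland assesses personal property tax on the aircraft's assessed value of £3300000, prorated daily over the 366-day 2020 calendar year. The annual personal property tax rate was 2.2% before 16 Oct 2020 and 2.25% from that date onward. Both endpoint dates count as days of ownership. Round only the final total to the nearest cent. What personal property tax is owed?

15 May – 15 Oct 2020: 154 days at 2.2% → £3300000 × 2.2% × 154/366 = £30547.5410
16 Oct – 31 Dec 2020: 77 days at 2.25% → £3300000 × 2.25% × 77/366 = £15620.9016
Total = £46168.4426

£46168.44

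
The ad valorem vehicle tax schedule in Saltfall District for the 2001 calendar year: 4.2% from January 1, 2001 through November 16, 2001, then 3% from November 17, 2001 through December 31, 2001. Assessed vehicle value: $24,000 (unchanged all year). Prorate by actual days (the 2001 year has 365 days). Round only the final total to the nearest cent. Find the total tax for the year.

January 1 – November 16, 2001: 320 days at 4.2% → $24,000 × 4.2% × 320/365 = $883.7260
November 17 – December 31, 2001: 45 days at 3% → $24,000 × 3% × 45/365 = $88.7671
Total = $972.4932

$972.49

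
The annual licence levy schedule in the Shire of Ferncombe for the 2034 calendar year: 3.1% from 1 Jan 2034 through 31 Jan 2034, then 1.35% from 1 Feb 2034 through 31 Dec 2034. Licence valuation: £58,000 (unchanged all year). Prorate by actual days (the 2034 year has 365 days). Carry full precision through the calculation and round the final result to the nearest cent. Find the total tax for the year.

£869.21

1 Jan – 31 Jan 2034: 31 days at 3.1% → £58,000 × 3.1% × 31/365 = £152.7068
1 Feb – 31 Dec 2034: 334 days at 1.35% → £58,000 × 1.35% × 334/365 = £716.4986
Total = £869.2055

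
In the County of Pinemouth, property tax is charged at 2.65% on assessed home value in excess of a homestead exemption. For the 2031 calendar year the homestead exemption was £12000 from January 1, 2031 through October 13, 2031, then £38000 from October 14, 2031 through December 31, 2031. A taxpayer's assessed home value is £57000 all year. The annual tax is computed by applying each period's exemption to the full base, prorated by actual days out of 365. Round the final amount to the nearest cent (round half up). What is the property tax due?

January 1 – October 13, 2031: 286 days, exemption £12000 → (£57000 − £12000) × 2.65% × 286/365 = £934.3973
October 14 – December 31, 2031: 79 days, exemption £38000 → (£57000 − £38000) × 2.65% × 79/365 = £108.9767
Total = £1043.3740

£1043.37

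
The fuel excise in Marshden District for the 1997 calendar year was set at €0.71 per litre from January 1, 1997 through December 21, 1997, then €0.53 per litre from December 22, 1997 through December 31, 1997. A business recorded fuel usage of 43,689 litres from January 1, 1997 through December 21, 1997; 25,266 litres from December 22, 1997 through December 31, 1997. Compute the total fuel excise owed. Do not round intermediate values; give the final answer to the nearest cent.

€44,410.17

January 1 – December 21, 1997: 43,689 litres at €0.71/litre → €31,019.19
December 22 – December 31, 1997: 25,266 litres at €0.53/litre → €13,390.98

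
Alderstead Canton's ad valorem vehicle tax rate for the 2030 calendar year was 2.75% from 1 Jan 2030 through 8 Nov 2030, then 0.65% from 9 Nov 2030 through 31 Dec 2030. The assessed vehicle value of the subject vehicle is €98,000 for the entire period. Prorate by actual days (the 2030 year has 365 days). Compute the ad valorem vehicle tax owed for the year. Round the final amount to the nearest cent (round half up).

€2,396.17

1 Jan – 8 Nov 2030: 312 days at 2.75% → €98,000 × 2.75% × 312/365 = €2,303.6712
9 Nov – 31 Dec 2030: 53 days at 0.65% → €98,000 × 0.65% × 53/365 = €92.4959
Total = €2,396.1671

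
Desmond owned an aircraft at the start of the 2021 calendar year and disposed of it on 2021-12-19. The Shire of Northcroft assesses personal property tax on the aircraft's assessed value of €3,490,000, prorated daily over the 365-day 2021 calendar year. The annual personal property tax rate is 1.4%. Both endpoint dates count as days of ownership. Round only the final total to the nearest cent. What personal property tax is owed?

Days held (2021-01-01 to 2021-12-19): 353 out of 365
Tax = €3,490,000 × 1.4% × 353/365 = €47,253.6438

€47,253.64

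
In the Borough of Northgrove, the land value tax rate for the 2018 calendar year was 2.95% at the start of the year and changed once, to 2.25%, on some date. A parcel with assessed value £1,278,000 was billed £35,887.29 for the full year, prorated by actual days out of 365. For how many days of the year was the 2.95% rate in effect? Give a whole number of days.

291 days

Let d = days at the first rate; then 365 − d days at the second rate.
£1,278,000 × [2.95%·d + 2.25%·(365−d)] / 365 = £35,887.29
Solving gives d = 291, so the new rate took effect on October 19, 2018.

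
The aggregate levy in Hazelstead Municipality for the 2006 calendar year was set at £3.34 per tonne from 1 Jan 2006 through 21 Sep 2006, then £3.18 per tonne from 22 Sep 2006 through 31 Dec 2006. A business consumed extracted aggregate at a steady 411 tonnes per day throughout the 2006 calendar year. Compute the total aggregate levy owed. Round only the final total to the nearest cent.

£494,408.34

1 Jan – 21 Sep 2006: 264 days × 411 tonnes/day = 108,504 tonnes at £3.34/tonne → £362,403.36
22 Sep – 31 Dec 2006: 101 days × 411 tonnes/day = 41,511 tonnes at £3.18/tonne → £132,004.98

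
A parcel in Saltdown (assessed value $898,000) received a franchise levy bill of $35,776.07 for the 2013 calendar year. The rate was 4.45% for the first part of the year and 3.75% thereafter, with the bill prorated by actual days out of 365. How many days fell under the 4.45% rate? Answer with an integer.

Let d = days at the first rate; then 365 − d days at the second rate.
$898,000 × [4.45%·d + 3.75%·(365−d)] / 365 = $35,776.07
Solving gives d = 122, so the new rate took effect on May 3, 2013.

122 days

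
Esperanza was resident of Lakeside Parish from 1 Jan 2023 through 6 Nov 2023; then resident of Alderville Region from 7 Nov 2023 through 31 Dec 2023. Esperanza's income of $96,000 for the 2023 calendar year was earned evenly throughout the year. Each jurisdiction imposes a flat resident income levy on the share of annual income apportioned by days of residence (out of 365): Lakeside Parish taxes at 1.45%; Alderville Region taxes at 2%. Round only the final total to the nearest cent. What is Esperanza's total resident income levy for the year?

$1,471.56

Lakeside Parish, 1 Jan – 6 Nov 2023: 310 days → $96,000 × 1.45% × 310/365 = $1,182.2466
Alderville Region, 7 Nov – 31 Dec 2023: 55 days → $96,000 × 2% × 55/365 = $289.3151
Total = $1,471.5616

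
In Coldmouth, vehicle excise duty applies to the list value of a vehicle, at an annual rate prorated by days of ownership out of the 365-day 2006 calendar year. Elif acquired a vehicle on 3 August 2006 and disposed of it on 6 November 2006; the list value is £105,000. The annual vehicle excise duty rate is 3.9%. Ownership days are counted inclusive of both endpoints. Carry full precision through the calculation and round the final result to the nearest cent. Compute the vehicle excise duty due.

£1,077.04

Days held (3 August – 6 November 2006): 96 out of 365
Tax = £105,000 × 3.9% × 96/365 = £1,077.0411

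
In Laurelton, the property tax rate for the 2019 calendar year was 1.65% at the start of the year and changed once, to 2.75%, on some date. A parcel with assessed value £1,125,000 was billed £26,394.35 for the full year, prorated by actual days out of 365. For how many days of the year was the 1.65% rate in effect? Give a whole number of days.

Let d = days at the first rate; then 365 − d days at the second rate.
£1,125,000 × [1.65%·d + 2.75%·(365−d)] / 365 = £26,394.35
Solving gives d = 134, so the new rate took effect on 15 May 2019.

134 days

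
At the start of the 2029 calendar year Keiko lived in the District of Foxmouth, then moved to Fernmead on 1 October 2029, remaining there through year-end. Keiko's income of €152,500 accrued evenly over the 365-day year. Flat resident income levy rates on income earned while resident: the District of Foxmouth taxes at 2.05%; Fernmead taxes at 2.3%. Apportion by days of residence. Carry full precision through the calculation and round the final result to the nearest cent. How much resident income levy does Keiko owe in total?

€3,222.35

The District of Foxmouth, 1 January – 30 September 2029: 273 days → €152,500 × 2.05% × 273/365 = €2,338.2637
Fernmead, 1 October – 31 December 2029: 92 days → €152,500 × 2.3% × 92/365 = €884.0822
Total = €3,222.3459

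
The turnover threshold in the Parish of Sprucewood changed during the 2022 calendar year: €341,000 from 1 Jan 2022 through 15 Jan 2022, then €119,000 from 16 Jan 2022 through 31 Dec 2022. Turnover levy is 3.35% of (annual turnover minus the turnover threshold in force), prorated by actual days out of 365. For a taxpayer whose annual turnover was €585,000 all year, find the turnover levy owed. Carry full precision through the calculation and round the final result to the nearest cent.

1 Jan – 15 Jan 2022: 15 days, exemption €341,000 → (€585,000 − €341,000) × 3.35% × 15/365 = €335.9178
16 Jan – 31 Dec 2022: 350 days, exemption €119,000 → (€585,000 − €119,000) × 3.35% × 350/365 = €14,969.4521
Total = €15,305.3699

€15,305.37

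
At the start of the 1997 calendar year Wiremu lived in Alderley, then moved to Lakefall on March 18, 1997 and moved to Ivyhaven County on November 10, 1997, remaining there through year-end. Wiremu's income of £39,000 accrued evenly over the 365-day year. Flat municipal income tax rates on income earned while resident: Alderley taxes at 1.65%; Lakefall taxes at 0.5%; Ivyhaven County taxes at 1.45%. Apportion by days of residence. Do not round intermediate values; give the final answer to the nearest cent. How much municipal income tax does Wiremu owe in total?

£341.17

Alderley, January 1 – March 17, 1997: 76 days → £39,000 × 1.65% × 76/365 = £133.9890
Lakefall, March 18 – November 9, 1997: 237 days → £39,000 × 0.5% × 237/365 = £126.6164
Ivyhaven County, November 10 – December 31, 1997: 52 days → £39,000 × 1.45% × 52/365 = £80.5644
Total = £341.1699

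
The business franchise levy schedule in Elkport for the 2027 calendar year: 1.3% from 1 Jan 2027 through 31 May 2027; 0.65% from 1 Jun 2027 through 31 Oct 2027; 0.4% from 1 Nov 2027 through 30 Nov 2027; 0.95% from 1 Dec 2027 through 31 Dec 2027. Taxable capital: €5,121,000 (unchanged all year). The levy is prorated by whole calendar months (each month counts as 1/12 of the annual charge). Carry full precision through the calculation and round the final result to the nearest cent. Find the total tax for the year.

€47,369.25

1 Jan – 31 May 2027: 5 months at 1.3% → €5,121,000 × 1.3% × 5/12 = €27,738.7500
1 Jun – 31 Oct 2027: 5 months at 0.65% → €5,121,000 × 0.65% × 5/12 = €13,869.3750
1 Nov – 30 Nov 2027: 1 month at 0.4% → €5,121,000 × 0.4% × 1/12 = €1,707.0000
1 Dec – 31 Dec 2027: 1 month at 0.95% → €5,121,000 × 0.95% × 1/12 = €4,054.1250
Total = €47,369.2500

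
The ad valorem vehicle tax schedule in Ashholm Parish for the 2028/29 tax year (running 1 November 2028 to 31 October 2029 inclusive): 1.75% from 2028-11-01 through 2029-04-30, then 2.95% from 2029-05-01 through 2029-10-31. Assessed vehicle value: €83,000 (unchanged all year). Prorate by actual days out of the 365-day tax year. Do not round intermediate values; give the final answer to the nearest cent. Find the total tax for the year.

€1,954.59

2028-11-01 to 2029-04-30: 181 days at 1.75% → €83,000 × 1.75% × 181/365 = €720.2808
2029-05-01 to 2029-10-31: 184 days at 2.95% → €83,000 × 2.95% × 184/365 = €1,234.3123
Total = €1,954.5932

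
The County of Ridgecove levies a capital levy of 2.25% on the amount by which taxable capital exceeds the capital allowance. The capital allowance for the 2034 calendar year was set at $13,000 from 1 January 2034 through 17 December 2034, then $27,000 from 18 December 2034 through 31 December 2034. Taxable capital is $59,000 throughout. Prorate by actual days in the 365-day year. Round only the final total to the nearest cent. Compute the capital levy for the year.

1 January – 17 December 2034: 351 days, exemption $13,000 → ($59,000 − $13,000) × 2.25% × 351/365 = $995.3014
18 December – 31 December 2034: 14 days, exemption $27,000 → ($59,000 − $27,000) × 2.25% × 14/365 = $27.6164
Total = $1,022.9178

$1,022.92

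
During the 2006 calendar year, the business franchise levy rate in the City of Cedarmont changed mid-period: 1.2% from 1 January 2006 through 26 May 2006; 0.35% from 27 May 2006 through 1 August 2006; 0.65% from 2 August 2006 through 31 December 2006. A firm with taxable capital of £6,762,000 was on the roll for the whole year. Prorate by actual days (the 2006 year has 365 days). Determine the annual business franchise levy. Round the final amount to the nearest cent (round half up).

£55,105.67

1 January – 26 May 2006: 146 days at 1.2% → £6,762,000 × 1.2% × 146/365 = £32,457.6000
27 May – 1 August 2006: 67 days at 0.35% → £6,762,000 × 0.35% × 67/365 = £4,344.3534
2 August – 31 December 2006: 152 days at 0.65% → £6,762,000 × 0.65% × 152/365 = £18,303.7151
Total = £55,105.6685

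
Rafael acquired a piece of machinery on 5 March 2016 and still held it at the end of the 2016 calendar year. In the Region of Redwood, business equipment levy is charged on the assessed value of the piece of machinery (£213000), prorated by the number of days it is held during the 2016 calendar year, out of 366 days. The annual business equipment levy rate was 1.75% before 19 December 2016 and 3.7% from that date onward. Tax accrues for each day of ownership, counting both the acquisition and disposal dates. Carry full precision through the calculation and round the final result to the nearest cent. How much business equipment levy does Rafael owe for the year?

5 March – 18 December 2016: 289 days at 1.75% → £213000 × 1.75% × 289/366 = £2943.2992
19 December – 31 December 2016: 13 days at 3.7% → £213000 × 3.7% × 13/366 = £279.9262
Total = £3223.2254

£3223.23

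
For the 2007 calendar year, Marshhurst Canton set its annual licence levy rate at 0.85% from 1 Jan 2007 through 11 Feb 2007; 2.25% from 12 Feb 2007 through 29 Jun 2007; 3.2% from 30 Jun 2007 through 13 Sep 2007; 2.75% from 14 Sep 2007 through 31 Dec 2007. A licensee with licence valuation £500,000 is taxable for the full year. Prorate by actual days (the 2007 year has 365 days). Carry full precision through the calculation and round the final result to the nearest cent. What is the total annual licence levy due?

1 Jan – 11 Feb 2007: 42 days at 0.85% → £500,000 × 0.85% × 42/365 = £489.0411
12 Feb – 29 Jun 2007: 138 days at 2.25% → £500,000 × 2.25% × 138/365 = £4,253.4247
30 Jun – 13 Sep 2007: 76 days at 3.2% → £500,000 × 3.2% × 76/365 = £3,331.5068
14 Sep – 31 Dec 2007: 109 days at 2.75% → £500,000 × 2.75% × 109/365 = £4,106.1644
Total = £12,180.1370

£12,180.14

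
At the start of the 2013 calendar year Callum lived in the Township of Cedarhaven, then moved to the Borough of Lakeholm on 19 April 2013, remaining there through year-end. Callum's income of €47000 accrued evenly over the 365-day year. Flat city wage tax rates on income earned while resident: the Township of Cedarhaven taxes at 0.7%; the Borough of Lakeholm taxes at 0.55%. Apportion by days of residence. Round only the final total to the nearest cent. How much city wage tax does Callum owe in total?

The Township of Cedarhaven, 1 January – 18 April 2013: 108 days → €47000 × 0.7% × 108/365 = €97.3479
The Borough of Lakeholm, 19 April – 31 December 2013: 257 days → €47000 × 0.55% × 257/365 = €182.0123
Total = €279.3603

€279.36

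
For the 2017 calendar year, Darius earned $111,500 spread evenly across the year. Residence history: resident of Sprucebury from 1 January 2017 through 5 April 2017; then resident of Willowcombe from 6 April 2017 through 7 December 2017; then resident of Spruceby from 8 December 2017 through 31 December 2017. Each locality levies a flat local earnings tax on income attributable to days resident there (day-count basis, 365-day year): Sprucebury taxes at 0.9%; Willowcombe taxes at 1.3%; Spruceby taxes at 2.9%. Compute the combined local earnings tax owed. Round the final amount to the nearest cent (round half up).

$1,450.72

Sprucebury, 1 January – 5 April 2017: 95 days → $111,500 × 0.9% × 95/365 = $261.1849
Willowcombe, 6 April – 7 December 2017: 246 days → $111,500 × 1.3% × 246/365 = $976.9233
Spruceby, 8 December – 31 December 2017: 24 days → $111,500 × 2.9% × 24/365 = $212.6137
Total = $1,450.7219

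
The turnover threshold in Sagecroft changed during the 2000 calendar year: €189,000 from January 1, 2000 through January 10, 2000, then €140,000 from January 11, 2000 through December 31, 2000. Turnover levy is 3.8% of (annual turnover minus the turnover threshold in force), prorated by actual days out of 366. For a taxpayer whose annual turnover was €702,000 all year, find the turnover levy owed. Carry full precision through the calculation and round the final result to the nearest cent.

€21,305.13

January 1 – January 10, 2000: 10 days, exemption €189,000 → (€702,000 − €189,000) × 3.8% × 10/366 = €532.6230
January 11 – December 31, 2000: 356 days, exemption €140,000 → (€702,000 − €140,000) × 3.8% × 356/366 = €20,772.5027
Total = €21,305.1257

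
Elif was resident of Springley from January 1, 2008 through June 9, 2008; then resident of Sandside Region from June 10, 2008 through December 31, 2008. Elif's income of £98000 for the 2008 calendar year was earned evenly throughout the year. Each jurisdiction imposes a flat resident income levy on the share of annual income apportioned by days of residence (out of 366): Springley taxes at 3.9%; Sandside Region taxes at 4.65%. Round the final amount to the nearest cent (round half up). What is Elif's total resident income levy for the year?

£4233.68

Springley, January 1 – June 9, 2008: 161 days → £98000 × 3.9% × 161/366 = £1681.2623
Sandside Region, June 10 – December 31, 2008: 205 days → £98000 × 4.65% × 205/366 = £2552.4180
Total = £4233.6803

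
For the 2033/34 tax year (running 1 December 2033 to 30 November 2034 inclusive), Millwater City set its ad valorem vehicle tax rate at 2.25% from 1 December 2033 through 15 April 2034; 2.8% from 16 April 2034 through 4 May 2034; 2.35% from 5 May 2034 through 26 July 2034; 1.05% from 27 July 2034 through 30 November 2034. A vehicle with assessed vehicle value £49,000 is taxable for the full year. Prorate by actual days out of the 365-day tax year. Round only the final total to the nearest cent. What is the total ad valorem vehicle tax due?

1 December 2033 – 15 April 2034: 136 days at 2.25% → £49,000 × 2.25% × 136/365 = £410.7945
16 April – 4 May 2034: 19 days at 2.8% → £49,000 × 2.8% × 19/365 = £71.4192
5 May – 26 July 2034: 83 days at 2.35% → £49,000 × 2.35% × 83/365 = £261.8479
27 July – 30 November 2034: 127 days at 1.05% → £49,000 × 1.05% × 127/365 = £179.0178
Total = £923.0795

£923.08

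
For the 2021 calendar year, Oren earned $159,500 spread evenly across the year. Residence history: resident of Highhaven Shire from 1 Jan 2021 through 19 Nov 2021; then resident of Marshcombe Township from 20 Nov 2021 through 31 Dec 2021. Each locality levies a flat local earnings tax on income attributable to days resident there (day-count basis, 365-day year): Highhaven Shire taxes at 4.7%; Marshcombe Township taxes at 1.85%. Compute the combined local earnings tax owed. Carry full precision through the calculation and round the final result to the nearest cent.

$6,973.43

Highhaven Shire, 1 Jan – 19 Nov 2021: 323 days → $159,500 × 4.7% × 323/365 = $6,633.8890
Marshcombe Township, 20 Nov – 31 Dec 2021: 42 days → $159,500 × 1.85% × 42/365 = $339.5384
Total = $6,973.4274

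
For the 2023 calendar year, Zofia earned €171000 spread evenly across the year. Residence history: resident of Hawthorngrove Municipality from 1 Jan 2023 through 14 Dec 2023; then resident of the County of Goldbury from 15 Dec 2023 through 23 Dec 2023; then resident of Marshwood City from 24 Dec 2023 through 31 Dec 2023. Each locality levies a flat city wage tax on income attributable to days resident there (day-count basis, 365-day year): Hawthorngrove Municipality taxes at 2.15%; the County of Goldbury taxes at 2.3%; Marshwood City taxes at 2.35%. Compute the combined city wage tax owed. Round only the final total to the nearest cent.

Hawthorngrove Municipality, 1 Jan – 14 Dec 2023: 348 days → €171000 × 2.15% × 348/365 = €3505.2658
The County of Goldbury, 15 Dec – 23 Dec 2023: 9 days → €171000 × 2.3% × 9/365 = €96.9781
Marshwood City, 24 Dec – 31 Dec 2023: 8 days → €171000 × 2.35% × 8/365 = €88.0767
Total = €3690.3205

€3690.32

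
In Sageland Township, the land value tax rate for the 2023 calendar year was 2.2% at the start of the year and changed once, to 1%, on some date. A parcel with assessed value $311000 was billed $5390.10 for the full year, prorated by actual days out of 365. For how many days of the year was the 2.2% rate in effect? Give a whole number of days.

Let d = days at the first rate; then 365 − d days at the second rate.
$311000 × [2.2%·d + 1%·(365−d)] / 365 = $5390.10
Solving gives d = 223, so the new rate took effect on August 12, 2023.

223 days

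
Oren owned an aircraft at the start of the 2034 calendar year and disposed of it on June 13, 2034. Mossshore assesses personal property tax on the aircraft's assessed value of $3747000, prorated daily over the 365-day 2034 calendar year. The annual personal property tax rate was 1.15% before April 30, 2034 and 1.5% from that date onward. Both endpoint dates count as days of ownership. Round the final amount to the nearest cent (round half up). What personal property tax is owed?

January 1 – April 29, 2034: 119 days at 1.15% → $3747000 × 1.15% × 119/365 = $14048.6836
April 30 – June 13, 2034: 45 days at 1.5% → $3747000 × 1.5% × 45/365 = $6929.3836
Total = $20978.0671

$20978.07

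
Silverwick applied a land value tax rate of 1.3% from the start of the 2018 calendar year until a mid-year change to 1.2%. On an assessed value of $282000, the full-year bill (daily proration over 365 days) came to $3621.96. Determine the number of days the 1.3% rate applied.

308 days

Let d = days at the first rate; then 365 − d days at the second rate.
$282000 × [1.3%·d + 1.2%·(365−d)] / 365 = $3621.96
Solving gives d = 308, so the new rate took effect on 5 Nov 2018.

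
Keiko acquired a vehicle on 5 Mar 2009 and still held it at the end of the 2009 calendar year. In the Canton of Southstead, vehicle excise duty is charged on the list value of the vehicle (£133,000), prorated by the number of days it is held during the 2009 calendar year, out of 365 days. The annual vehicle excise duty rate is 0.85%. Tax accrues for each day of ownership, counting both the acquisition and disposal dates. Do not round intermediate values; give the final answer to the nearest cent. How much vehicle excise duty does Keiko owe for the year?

Days held (5 Mar – 31 Dec 2009): 302 out of 365
Tax = £133,000 × 0.85% × 302/365 = £935.3726

£935.37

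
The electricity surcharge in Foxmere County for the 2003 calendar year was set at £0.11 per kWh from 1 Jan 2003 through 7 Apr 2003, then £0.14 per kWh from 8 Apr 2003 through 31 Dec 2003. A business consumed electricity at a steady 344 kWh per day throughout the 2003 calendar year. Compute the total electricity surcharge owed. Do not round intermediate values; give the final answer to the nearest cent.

1 Jan – 7 Apr 2003: 97 days × 344 kWh/day = 33,368 kWh at £0.11/kWh → £3,670.48
8 Apr – 31 Dec 2003: 268 days × 344 kWh/day = 92,192 kWh at £0.14/kWh → £12,906.88

£16,577.36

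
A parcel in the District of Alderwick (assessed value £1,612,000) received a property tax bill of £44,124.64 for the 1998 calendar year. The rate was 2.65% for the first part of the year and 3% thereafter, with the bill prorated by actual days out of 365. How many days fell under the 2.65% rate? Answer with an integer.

274 days

Let d = days at the first rate; then 365 − d days at the second rate.
£1,612,000 × [2.65%·d + 3%·(365−d)] / 365 = £44,124.64
Solving gives d = 274, so the new rate took effect on 2 Oct 1998.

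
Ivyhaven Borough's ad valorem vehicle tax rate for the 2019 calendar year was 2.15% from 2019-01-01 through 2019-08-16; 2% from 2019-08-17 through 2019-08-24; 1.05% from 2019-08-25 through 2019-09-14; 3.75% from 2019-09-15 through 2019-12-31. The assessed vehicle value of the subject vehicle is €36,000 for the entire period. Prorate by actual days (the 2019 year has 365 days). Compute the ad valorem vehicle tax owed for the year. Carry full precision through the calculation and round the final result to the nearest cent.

2019-01-01 to 2019-08-16: 228 days at 2.15% → €36,000 × 2.15% × 228/365 = €483.4849
2019-08-17 to 2019-08-24: 8 days at 2% → €36,000 × 2% × 8/365 = €15.7808
2019-08-25 to 2019-09-14: 21 days at 1.05% → €36,000 × 1.05% × 21/365 = €21.7479
2019-09-15 to 2019-12-31: 108 days at 3.75% → €36,000 × 3.75% × 108/365 = €399.4521
Total = €920.4658

€920.47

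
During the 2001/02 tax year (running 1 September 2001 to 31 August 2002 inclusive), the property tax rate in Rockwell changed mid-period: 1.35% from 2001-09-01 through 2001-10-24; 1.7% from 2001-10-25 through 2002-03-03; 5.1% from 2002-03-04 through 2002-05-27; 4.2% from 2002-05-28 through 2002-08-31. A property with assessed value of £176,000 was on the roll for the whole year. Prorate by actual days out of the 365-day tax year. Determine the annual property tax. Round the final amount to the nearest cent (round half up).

£5,451.66

2001-09-01 to 2001-10-24: 54 days at 1.35% → £176,000 × 1.35% × 54/365 = £351.5178
2001-10-25 to 2002-03-03: 130 days at 1.7% → £176,000 × 1.7% × 130/365 = £1,065.6438
2002-03-04 to 2002-05-27: 85 days at 5.1% → £176,000 × 5.1% × 85/365 = £2,090.3014
2002-05-28 to 2002-08-31: 96 days at 4.2% → £176,000 × 4.2% × 96/365 = £1,944.1973
Total = £5,451.6603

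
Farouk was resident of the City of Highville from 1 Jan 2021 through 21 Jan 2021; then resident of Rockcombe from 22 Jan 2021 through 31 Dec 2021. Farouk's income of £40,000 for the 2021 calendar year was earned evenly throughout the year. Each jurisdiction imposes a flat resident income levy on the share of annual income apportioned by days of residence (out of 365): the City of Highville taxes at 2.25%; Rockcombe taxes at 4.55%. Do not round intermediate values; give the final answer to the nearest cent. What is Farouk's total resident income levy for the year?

The City of Highville, 1 Jan – 21 Jan 2021: 21 days → £40,000 × 2.25% × 21/365 = £51.7808
Rockcombe, 22 Jan – 31 Dec 2021: 344 days → £40,000 × 4.55% × 344/365 = £1,715.2877
Total = £1,767.0685

£1,767.07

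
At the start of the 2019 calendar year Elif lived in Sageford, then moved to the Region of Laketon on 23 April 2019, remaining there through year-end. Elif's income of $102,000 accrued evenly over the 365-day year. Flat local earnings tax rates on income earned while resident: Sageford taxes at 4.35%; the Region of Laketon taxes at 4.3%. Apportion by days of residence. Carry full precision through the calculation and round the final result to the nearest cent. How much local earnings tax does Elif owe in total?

Sageford, 1 January – 22 April 2019: 112 days → $102,000 × 4.35% × 112/365 = $1,361.4904
The Region of Laketon, 23 April – 31 December 2019: 253 days → $102,000 × 4.3% × 253/365 = $3,040.1589
Total = $4,401.6493

$4,401.65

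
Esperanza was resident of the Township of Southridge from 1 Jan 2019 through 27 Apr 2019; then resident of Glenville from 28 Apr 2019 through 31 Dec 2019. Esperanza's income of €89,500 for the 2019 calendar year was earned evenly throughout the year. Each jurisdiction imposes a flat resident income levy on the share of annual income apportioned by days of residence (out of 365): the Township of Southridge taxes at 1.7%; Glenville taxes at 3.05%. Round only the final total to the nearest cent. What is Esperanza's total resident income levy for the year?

The Township of Southridge, 1 Jan – 27 Apr 2019: 117 days → €89,500 × 1.7% × 117/365 = €487.7137
Glenville, 28 Apr – 31 Dec 2019: 248 days → €89,500 × 3.05% × 248/365 = €1,854.7342
Total = €2,342.4479

€2,342.45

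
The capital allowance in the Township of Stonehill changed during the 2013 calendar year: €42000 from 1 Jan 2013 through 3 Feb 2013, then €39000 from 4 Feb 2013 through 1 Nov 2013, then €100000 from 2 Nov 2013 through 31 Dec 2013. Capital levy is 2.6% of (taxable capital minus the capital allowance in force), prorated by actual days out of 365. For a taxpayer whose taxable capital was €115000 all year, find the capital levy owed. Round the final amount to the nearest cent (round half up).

1 Jan – 3 Feb 2013: 34 days, exemption €42000 → (€115000 − €42000) × 2.6% × 34/365 = €176.8000
4 Feb – 1 Nov 2013: 271 days, exemption €39000 → (€115000 − €39000) × 2.6% × 271/365 = €1467.1123
2 Nov – 31 Dec 2013: 60 days, exemption €100000 → (€115000 − €100000) × 2.6% × 60/365 = €64.1096
Total = €1708.0219

€1708.02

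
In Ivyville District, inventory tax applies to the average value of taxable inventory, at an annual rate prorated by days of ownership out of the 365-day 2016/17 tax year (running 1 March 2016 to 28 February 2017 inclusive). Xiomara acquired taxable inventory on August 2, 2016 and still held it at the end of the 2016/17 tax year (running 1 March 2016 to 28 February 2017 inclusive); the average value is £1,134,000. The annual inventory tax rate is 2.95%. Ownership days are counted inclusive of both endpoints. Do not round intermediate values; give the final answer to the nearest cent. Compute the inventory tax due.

£19,338.58

Days held (August 2, 2016 – February 28, 2017): 211 out of 365
Tax = £1,134,000 × 2.95% × 211/365 = £19,338.5836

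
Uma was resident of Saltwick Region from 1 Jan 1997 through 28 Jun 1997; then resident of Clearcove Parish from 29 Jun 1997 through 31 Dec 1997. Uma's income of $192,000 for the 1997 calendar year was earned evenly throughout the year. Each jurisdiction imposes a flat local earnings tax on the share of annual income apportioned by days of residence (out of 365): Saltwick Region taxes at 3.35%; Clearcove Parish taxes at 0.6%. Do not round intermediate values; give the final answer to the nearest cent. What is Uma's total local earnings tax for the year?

$3,741.37

Saltwick Region, 1 Jan – 28 Jun 1997: 179 days → $192,000 × 3.35% × 179/365 = $3,154.3233
Clearcove Parish, 29 Jun – 31 Dec 1997: 186 days → $192,000 × 0.6% × 186/365 = $587.0466
Total = $3,741.3699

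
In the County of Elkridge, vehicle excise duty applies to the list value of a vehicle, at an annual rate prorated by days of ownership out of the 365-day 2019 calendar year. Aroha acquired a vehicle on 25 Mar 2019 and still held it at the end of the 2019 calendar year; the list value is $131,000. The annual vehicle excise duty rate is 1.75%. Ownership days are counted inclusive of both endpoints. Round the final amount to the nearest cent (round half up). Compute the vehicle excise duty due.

$1,771.19

Days held (25 Mar – 31 Dec 2019): 282 out of 365
Tax = $131,000 × 1.75% × 282/365 = $1,771.1918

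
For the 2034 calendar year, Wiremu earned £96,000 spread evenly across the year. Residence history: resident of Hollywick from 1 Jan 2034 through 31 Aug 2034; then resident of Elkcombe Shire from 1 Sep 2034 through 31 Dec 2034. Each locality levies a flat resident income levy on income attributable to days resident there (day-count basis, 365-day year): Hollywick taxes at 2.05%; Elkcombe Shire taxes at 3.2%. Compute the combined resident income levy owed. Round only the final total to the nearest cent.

£2,337.01

Hollywick, 1 Jan – 31 Aug 2034: 243 days → £96,000 × 2.05% × 243/365 = £1,310.2027
Elkcombe Shire, 1 Sep – 31 Dec 2034: 122 days → £96,000 × 3.2% × 122/365 = £1,026.8055
Total = £2,337.0082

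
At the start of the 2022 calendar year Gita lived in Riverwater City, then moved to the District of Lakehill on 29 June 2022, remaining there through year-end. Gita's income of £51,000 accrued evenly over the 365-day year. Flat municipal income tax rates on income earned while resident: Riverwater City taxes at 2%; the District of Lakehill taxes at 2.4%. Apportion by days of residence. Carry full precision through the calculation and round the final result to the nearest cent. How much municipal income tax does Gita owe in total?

£1,123.96

Riverwater City, 1 January – 28 June 2022: 179 days → £51,000 × 2% × 179/365 = £500.2192
The District of Lakehill, 29 June – 31 December 2022: 186 days → £51,000 × 2.4% × 186/365 = £623.7370
Total = £1,123.9562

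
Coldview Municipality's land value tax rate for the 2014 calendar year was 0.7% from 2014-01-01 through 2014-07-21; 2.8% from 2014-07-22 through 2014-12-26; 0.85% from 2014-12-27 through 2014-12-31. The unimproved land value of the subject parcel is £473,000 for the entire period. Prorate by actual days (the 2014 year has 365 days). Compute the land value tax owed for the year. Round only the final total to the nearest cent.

2014-01-01 to 2014-07-21: 202 days at 0.7% → £473,000 × 0.7% × 202/365 = £1,832.3890
2014-07-22 to 2014-12-26: 158 days at 2.8% → £473,000 × 2.8% × 158/365 = £5,733.0192
2014-12-27 to 2014-12-31: 5 days at 0.85% → £473,000 × 0.85% × 5/365 = £55.0753
Total = £7,620.4836

£7,620.48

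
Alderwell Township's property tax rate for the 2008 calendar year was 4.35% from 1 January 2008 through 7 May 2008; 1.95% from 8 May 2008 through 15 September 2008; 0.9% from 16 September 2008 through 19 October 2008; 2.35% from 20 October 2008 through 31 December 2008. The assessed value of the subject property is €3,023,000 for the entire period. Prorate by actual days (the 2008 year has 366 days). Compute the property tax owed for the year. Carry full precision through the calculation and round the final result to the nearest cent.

€83,785.01

1 January – 7 May 2008: 128 days at 4.35% → €3,023,000 × 4.35% × 128/366 = €45,989.2459
8 May – 15 September 2008: 131 days at 1.95% → €3,023,000 × 1.95% × 131/366 = €21,099.0533
16 September – 19 October 2008: 34 days at 0.9% → €3,023,000 × 0.9% × 34/366 = €2,527.4262
20 October – 31 December 2008: 73 days at 2.35% → €3,023,000 × 2.35% × 73/366 = €14,169.2801
Total = €83,785.0055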